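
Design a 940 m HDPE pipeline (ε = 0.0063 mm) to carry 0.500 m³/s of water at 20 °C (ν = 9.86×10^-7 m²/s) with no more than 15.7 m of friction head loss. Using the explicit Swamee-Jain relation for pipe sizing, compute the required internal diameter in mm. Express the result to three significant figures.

Swamee-Jain (Type III): D = 0.66·[ε^1.25·(LQ²/(gh_f))^4.75 + ν·Q^9.4·(L/(gh_f))^5.2]^0.04
LQ²/(gh_f) = 1.526; L/(gh_f) = 6.103
Term 1 = ε^1.25·(…)^4.75 = 2.35×10^-6; Term 2 = ν·Q^9.4·(…)^5.2 = 1.77×10^-5
D = 0.66·(2.35×10^-6 + 1.77×10^-5)^0.04 = 0.4282 m = 428 mm
Check: V = 3.47 m/s, Re = 1.51×10^6, f = 0.01130, h_f = 15.2 m ≈ 15.7 m ✓

D ≈ 428 mm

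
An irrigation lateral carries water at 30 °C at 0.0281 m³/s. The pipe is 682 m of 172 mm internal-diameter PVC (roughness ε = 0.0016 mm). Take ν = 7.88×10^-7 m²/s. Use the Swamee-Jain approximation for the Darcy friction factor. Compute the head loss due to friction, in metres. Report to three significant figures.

V = 4Q/(πD²) = 4·0.0281/(π·0.172²) = 1.209 m/s
Re = VD/ν = 1.209·0.172/7.88×10^-7 = 2.64×10^5 → turbulent
ε/D = 0.0016/172 = 9.30×10^-6
Swamee-Jain: f = 0.01483
h_f = f(L/D)V²/(2g) = 0.01483·(682/0.172)·1.209²/(2·9.81) = 4.382 m

h_f ≈ 4.38 m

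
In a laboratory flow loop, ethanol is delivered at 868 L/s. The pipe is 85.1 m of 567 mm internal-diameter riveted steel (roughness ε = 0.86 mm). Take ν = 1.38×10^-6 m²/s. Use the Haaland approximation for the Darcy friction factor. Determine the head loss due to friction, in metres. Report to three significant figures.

V = 4Q/(πD²) = 4·0.868/(π·0.567²) = 3.438 m/s
Re = VD/ν = 3.438·0.567/1.38×10^-6 = 1.41×10^6 → turbulent
ε/D = 0.86/567 = 0.00152
Haaland: f = 0.02197
h_f = f(L/D)V²/(2g) = 0.02197·(85.1/0.567)·3.438²/(2·9.81) = 1.986 m

h_f ≈ 1.99 m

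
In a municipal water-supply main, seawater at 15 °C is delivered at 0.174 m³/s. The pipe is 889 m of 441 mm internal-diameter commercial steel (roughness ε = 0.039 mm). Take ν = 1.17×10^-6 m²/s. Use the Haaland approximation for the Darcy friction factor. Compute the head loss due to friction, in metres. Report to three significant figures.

V = 4Q/(πD²) = 4·0.174/(π·0.441²) = 1.139 m/s
Re = VD/ν = 1.139·0.441/1.17×10^-6 = 4.29×10^5 → turbulent
ε/D = 0.039/441 = 8.84×10^-5
Haaland: f = 0.01440
h_f = f(L/D)V²/(2g) = 0.01440·(889/0.441)·1.139²/(2·9.81) = 1.920 m

h_f ≈ 1.92 m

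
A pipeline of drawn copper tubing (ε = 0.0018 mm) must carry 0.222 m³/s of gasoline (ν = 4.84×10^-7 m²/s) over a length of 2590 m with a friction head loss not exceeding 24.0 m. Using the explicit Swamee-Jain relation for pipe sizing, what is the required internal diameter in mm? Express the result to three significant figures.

D ≈ 346 mm

Swamee-Jain (Type III): D = 0.66·[ε^1.25·(LQ²/(gh_f))^4.75 + ν·Q^9.4·(L/(gh_f))^5.2]^0.04
LQ²/(gh_f) = 0.5422; L/(gh_f) = 11.00
Term 1 = ε^1.25·(…)^4.75 = 3.60×10^-9; Term 2 = ν·Q^9.4·(…)^5.2 = 9.04×10^-8
D = 0.66·(3.60×10^-9 + 9.04×10^-8)^0.04 = 0.3455 m = 346 mm
Check: V = 2.37 m/s, Re = 1.69×10^6, f = 0.01083, h_f = 23.2 m ≈ 24.0 m ✓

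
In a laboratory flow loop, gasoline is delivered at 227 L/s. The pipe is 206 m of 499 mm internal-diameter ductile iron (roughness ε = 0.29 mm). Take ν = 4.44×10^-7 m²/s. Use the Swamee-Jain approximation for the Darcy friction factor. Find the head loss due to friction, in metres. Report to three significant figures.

V = 4Q/(πD²) = 4·0.227/(π·0.499²) = 1.161 m/s
Re = VD/ν = 1.161·0.499/4.44×10^-7 = 1.30×10^6 → turbulent
ε/D = 0.29/499 = 5.81×10^-4
Swamee-Jain: f = 0.01771
h_f = f(L/D)V²/(2g) = 0.01771·(206/0.499)·1.161²/(2·9.81) = 0.5022 m

h_f ≈ 0.502 m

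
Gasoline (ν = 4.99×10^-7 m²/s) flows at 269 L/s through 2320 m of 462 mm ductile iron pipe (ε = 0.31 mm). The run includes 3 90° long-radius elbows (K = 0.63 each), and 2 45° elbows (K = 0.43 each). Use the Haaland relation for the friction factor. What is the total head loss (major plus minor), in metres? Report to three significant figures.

H_L ≈ 12.3 m

V = 4Q/(πD²) = 1.605 m/s; V²/2g = 0.1312 m
Re = 1.49×10^6, ε/D = 6.71×10^-4 → f = 0.01814 (Haaland)
Major: h_f = f(L/D)·V²/2g = 0.01814·5022·0.1312 = 11.95 m
Minor: ΣK = 2.75; h_m = ΣK·V²/2g = 0.3609 m
Total H_L = 11.95 + 0.3609 = 12.31 m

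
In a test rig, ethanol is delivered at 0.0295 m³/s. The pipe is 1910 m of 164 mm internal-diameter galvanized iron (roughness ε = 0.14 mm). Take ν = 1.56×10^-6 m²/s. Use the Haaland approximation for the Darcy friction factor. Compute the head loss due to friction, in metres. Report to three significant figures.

V = 4Q/(πD²) = 4·0.0295/(π·0.164²) = 1.397 m/s
Re = VD/ν = 1.397·0.164/1.56×10^-6 = 1.47×10^5 → turbulent
ε/D = 0.14/164 = 8.54×10^-4
Haaland: f = 0.02074
h_f = f(L/D)V²/(2g) = 0.02074·(1910/0.164)·1.397²/(2·9.81) = 24.01 m

h_f ≈ 24.0 m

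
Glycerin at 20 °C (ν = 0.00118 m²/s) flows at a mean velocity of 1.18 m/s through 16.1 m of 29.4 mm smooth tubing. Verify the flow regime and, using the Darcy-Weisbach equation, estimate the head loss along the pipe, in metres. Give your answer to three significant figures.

h_f ≈ 84.6 m

Re = VD/ν = 1.18·0.02940/0.00118 = 29.4 → laminar (Re < 2300)
f = 64/Re = 2.177
h_f = f(L/D)V²/(2g) = 2.177·(16.1/0.02940)·1.18²/(2·9.81) = 84.60 m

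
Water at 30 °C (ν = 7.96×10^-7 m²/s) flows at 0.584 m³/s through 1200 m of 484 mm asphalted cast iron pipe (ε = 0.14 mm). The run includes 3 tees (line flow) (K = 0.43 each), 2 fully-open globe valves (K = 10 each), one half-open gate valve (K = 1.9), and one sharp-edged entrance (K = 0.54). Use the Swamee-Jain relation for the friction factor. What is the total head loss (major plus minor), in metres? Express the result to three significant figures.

V = 4Q/(πD²) = 3.174 m/s; V²/2g = 0.5135 m
Re = 1.93×10^6, ε/D = 2.89×10^-4 → f = 0.01530 (Swamee-Jain)
Major: h_f = f(L/D)·V²/2g = 0.01530·2479·0.5135 = 19.48 m
Minor: ΣK = 23.7; h_m = ΣK·V²/2g = 12.19 m
Total H_L = 19.48 + 12.19 = 31.67 m

H_L ≈ 31.7 m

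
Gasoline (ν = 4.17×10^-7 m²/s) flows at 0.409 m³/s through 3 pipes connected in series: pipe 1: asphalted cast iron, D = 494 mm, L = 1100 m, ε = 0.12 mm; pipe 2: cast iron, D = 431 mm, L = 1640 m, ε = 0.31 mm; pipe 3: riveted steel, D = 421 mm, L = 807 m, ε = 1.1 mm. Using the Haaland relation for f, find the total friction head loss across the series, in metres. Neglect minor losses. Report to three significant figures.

Pipe 1: V = 2.134 m/s, Re = 2.53×10^6, ε/D = 2.43×10^-4, f = 0.01463, h_1 = f(L/D)V²/2g = 7.559 m
Pipe 2: V = 2.803 m/s, Re = 2.90×10^6, ε/D = 7.19×10^-4, f = 0.01831, h_2 = f(L/D)V²/2g = 27.90 m
Pipe 3: V = 2.938 m/s, Re = 2.97×10^6, ε/D = 0.00261, f = 0.02527, h_3 = f(L/D)V²/2g = 21.32 m
Series → Q common, losses add: H = Σh = 56.78 m

H ≈ 56.8 m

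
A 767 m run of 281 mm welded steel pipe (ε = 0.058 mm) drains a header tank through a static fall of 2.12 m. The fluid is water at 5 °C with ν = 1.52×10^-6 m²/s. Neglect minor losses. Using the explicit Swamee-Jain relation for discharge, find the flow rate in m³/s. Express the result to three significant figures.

Q ≈ 0.0579 m³/s

Swamee-Jain (Type II): Q = -0.965·√(gD⁵h_f/L)·ln[ε/(3.7D) + √(3.17ν²L/(gD³h_f))]
√(gD⁵h_f/L) = √(9.81·0.281⁵·2.12/767) = 0.006892
ε/(3.7D) = 5.58×10^-5; √(3.17ν²L/(gD³h_f)) = 1.10×10^-4
Q = -0.965·0.006892·ln(1.661×10^-4) = 0.05788 m³/s
Check: V = 0.933 m/s, Re = 1.73×10^5, f = 0.01752, h_f = 2.12 m ≈ 2.12 m ✓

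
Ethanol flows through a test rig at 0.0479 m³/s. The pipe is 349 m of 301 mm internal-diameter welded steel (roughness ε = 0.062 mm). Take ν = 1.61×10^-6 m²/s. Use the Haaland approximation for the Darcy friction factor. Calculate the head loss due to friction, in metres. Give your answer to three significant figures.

h_f ≈ 0.484 m

V = 4Q/(πD²) = 4·0.0479/(π·0.301²) = 0.6732 m/s
Re = VD/ν = 0.6732·0.301/1.61×10^-6 = 1.26×10^5 → turbulent
ε/D = 0.062/301 = 2.06×10^-4
Haaland: f = 0.01808
h_f = f(L/D)V²/(2g) = 0.01808·(349/0.301)·0.6732²/(2·9.81) = 0.4841 m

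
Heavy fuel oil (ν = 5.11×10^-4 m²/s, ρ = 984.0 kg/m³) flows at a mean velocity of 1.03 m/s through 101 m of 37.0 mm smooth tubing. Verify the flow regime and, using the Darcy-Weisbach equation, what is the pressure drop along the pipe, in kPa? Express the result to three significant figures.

Re = VD/ν = 1.03·0.03700/5.11×10^-4 = 74.6 → laminar (Re < 2300)
f = 64/Re = 0.8581
h_f = f(L/D)V²/(2g) = 0.8581·(101/0.03700)·1.03²/(2·9.81) = 126.7 m
Δp = ρg·h_f = 984.0·9.81·126.7 = 1223 kPa

Δp ≈ 1220 kPa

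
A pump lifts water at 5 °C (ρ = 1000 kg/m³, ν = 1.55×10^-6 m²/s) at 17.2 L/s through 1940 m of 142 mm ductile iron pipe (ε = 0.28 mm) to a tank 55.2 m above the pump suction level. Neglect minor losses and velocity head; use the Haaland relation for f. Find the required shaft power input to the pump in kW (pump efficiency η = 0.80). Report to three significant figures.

P_shaft ≈ 16.0 kW

V = 4Q/(πD²) = 1.086 m/s; Re = 9.95×10^4; ε/D = 0.00197; f = 0.02491
h_f = f(L/D)V²/2g = 20.46 m
Total head H = z + h_f = 55.2 + 20.46 = 75.66 m
P_hyd = ρgQH = 1000·9.81·0.0172·75.66 = 12.77 kW
P_shaft = P_hyd/η = 12.77/0.80 = 15.96 kW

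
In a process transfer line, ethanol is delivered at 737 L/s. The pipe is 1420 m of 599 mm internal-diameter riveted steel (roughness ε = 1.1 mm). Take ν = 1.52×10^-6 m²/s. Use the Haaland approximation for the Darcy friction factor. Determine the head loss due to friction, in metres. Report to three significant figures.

h_f ≈ 19.1 m

V = 4Q/(πD²) = 4·0.737/(π·0.599²) = 2.615 m/s
Re = VD/ν = 2.615·0.599/1.52×10^-6 = 1.03×10^6 → turbulent
ε/D = 1.1/599 = 0.00184
Haaland: f = 0.02311
h_f = f(L/D)V²/(2g) = 0.02311·(1420/0.599)·2.615²/(2·9.81) = 19.10 m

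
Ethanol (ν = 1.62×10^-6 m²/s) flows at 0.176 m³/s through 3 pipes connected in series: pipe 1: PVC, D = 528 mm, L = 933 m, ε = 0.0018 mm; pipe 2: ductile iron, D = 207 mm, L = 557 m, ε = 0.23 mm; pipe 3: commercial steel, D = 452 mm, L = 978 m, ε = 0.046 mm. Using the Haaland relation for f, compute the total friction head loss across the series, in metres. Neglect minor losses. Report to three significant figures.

H ≈ 80.0 m

Pipe 1: V = 0.8038 m/s, Re = 2.62×10^5, ε/D = 3.41×10^-6, f = 0.01474, h_1 = f(L/D)V²/2g = 0.8577 m
Pipe 2: V = 5.230 m/s, Re = 6.68×10^5, ε/D = 0.00111, f = 0.02056, h_2 = f(L/D)V²/2g = 77.10 m
Pipe 3: V = 1.097 m/s, Re = 3.06×10^5, ε/D = 1.02×10^-4, f = 0.01520, h_3 = f(L/D)V²/2g = 2.017 m
Series → Q common, losses add: H = Σh = 79.98 m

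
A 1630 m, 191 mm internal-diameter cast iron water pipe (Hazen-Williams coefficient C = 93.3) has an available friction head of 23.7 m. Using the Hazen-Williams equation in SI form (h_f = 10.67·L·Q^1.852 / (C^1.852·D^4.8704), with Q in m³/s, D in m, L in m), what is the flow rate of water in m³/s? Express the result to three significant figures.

Q ≈ 0.0340 m³/s

Rearranging: Q = [h_f·C^1.852·D^4.8704 / (10.67·L)]^(1/1.852)
Q = [23.7·93.3^1.852·0.191^4.8704 / (10.67·1630)]^0.540 = 0.03403 m³/s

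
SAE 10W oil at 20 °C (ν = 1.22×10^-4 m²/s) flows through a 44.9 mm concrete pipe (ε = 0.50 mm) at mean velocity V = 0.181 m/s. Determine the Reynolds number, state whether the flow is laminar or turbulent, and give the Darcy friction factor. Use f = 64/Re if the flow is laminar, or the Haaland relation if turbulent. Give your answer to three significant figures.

Re = VD/ν = 0.1810·0.0449/1.22×10^-4 = 66.6
Re < 2300 → laminar → f = 64/Re = 0.9608

Re ≈ 66.6; laminar; f = 64/Re ≈ 0.961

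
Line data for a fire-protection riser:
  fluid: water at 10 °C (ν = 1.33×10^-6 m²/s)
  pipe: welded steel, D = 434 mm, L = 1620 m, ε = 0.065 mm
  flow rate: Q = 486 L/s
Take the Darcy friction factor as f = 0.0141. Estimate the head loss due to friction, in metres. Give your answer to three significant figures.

V = 4Q/(πD²) = 4·0.486/(π·0.434²) = 3.285 m/s
h_f = f(L/D)V²/(2g) = 0.01410·(1620/0.434)·3.285²/(2·9.81) = 28.95 m

h_f ≈ 29.0 m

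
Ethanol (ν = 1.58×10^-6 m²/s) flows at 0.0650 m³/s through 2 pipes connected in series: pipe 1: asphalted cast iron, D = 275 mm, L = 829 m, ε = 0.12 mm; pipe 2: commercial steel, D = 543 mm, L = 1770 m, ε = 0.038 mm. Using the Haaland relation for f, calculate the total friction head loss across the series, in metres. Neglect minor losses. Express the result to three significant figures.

Pipe 1: V = 1.094 m/s, Re = 1.90×10^5, ε/D = 4.36×10^-4, f = 0.01838, h_1 = f(L/D)V²/2g = 3.382 m
Pipe 2: V = 0.2807 m/s, Re = 9.65×10^4, ε/D = 7.00×10^-5, f = 0.01825, h_2 = f(L/D)V²/2g = 0.2389 m
Series → Q common, losses add: H = Σh = 3.621 m

H ≈ 3.62 m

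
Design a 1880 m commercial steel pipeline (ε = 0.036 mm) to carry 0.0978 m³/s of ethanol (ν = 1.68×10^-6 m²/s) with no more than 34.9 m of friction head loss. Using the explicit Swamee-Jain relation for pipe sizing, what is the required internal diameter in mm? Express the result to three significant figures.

D ≈ 235 mm

Swamee-Jain (Type III): D = 0.66·[ε^1.25·(LQ²/(gh_f))^4.75 + ν·Q^9.4·(L/(gh_f))^5.2]^0.04
LQ²/(gh_f) = 0.05252; L/(gh_f) = 5.491
Term 1 = ε^1.25·(…)^4.75 = 2.33×10^-12; Term 2 = ν·Q^9.4·(…)^5.2 = 3.81×10^-12
D = 0.66·(2.33×10^-12 + 3.81×10^-12)^0.04 = 0.2350 m = 235 mm
Check: V = 2.25 m/s, Re = 3.15×10^5, f = 0.01582, h_f = 32.8 m ≈ 34.9 m ✓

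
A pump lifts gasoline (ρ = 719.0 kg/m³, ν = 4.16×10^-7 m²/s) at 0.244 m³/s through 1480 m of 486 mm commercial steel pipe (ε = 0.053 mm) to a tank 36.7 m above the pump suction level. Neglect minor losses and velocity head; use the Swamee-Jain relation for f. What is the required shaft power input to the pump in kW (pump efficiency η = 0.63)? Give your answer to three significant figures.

V = 4Q/(πD²) = 1.315 m/s; Re = 1.54×10^6; ε/D = 1.09×10^-4; f = 0.01323
h_f = f(L/D)V²/2g = 3.553 m
Total head H = z + h_f = 36.7 + 3.553 = 40.25 m
P_hyd = ρgQH = 719.0·9.81·0.244·40.25 = 69.28 kW
P_shaft = P_hyd/η = 69.28/0.63 = 110.0 kW

P_shaft ≈ 110 kW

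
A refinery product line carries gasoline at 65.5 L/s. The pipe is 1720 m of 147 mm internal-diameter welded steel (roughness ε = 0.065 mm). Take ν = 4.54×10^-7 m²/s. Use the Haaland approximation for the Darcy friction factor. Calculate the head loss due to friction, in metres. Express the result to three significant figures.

h_f ≈ 148 m

V = 4Q/(πD²) = 4·0.0655/(π·0.147²) = 3.859 m/s
Re = VD/ν = 3.859·0.147/4.54×10^-7 = 1.25×10^6 → turbulent
ε/D = 0.065/147 = 4.42×10^-4
Haaland: f = 0.01667
h_f = f(L/D)V²/(2g) = 0.01667·(1720/0.147)·3.859²/(2·9.81) = 148.1 m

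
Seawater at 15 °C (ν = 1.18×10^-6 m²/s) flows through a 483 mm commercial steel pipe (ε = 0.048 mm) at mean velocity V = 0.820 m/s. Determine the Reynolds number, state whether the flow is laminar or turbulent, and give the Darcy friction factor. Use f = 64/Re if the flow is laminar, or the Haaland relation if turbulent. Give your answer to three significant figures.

Re = VD/ν = 0.8200·0.483/1.18×10^-6 = 3.36×10^5
Re > 4000 → turbulent; ε/D = 9.94×10^-5
Haaland: f = 0.01499

Re ≈ 3.36×10^5; turbulent; f ≈ 0.0150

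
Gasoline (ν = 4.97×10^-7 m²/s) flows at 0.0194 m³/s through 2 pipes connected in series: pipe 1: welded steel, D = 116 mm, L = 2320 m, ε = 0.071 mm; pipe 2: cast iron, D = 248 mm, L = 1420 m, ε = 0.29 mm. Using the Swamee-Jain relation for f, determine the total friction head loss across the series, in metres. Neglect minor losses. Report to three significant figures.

Pipe 1: V = 1.836 m/s, Re = 4.28×10^5, ε/D = 6.12×10^-4, f = 0.01857, h_1 = f(L/D)V²/2g = 63.80 m
Pipe 2: V = 0.4016 m/s, Re = 2.00×10^5, ε/D = 0.00117, f = 0.02183, h_2 = f(L/D)V²/2g = 1.028 m
Series → Q common, losses add: H = Σh = 64.83 m

H ≈ 64.8 m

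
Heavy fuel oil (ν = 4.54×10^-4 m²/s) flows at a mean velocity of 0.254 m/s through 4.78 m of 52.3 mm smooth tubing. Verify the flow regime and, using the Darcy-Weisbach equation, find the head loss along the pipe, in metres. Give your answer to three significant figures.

h_f ≈ 0.657 m

Re = VD/ν = 0.254·0.05230/4.54×10^-4 = 29.3 → laminar (Re < 2300)
f = 64/Re = 2.187
h_f = f(L/D)V²/(2g) = 2.187·(4.78/0.05230)·0.254²/(2·9.81) = 0.6573 m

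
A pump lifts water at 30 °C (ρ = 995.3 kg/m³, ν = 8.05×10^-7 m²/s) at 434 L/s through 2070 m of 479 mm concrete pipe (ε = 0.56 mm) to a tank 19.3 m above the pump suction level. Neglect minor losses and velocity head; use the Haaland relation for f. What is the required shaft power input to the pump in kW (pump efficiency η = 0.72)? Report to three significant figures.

V = 4Q/(πD²) = 2.408 m/s; Re = 1.43×10^6; ε/D = 0.00117; f = 0.02061
h_f = f(L/D)V²/2g = 26.33 m
Total head H = z + h_f = 19.3 + 26.33 = 45.63 m
P_hyd = ρgQH = 995.3·9.81·0.434·45.63 = 193.4 kW
P_shaft = P_hyd/η = 193.4/0.72 = 268.6 kW

P_shaft ≈ 269 kW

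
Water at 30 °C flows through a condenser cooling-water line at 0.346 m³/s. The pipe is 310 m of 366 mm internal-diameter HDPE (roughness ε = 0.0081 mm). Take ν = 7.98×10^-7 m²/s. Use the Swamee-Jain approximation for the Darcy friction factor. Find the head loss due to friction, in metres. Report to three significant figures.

V = 4Q/(πD²) = 4·0.346/(π·0.366²) = 3.289 m/s
Re = VD/ν = 3.289·0.366/7.98×10^-7 = 1.51×10^6 → turbulent
ε/D = 0.0081/366 = 2.21×10^-5
Swamee-Jain: f = 0.01150
h_f = f(L/D)V²/(2g) = 0.01150·(310/0.366)·3.289²/(2·9.81) = 5.370 m

h_f ≈ 5.37 m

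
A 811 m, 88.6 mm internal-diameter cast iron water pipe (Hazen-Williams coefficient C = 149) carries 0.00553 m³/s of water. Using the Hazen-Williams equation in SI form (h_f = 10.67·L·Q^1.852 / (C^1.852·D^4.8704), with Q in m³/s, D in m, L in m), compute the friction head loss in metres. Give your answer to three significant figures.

h_f = 10.67·811·0.00553^1.852 / (149^1.852·0.0886^4.8704) = 7.218 m

h_f ≈ 7.22 m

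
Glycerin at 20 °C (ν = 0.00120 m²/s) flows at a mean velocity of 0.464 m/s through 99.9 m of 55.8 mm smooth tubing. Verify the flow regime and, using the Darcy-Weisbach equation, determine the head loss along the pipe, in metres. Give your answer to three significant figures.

h_f ≈ 58.3 m

Re = VD/ν = 0.464·0.05580/0.00120 = 21.6 → laminar (Re < 2300)
f = 64/Re = 2.966
h_f = f(L/D)V²/(2g) = 2.966·(99.9/0.05580)·0.464²/(2·9.81) = 58.27 m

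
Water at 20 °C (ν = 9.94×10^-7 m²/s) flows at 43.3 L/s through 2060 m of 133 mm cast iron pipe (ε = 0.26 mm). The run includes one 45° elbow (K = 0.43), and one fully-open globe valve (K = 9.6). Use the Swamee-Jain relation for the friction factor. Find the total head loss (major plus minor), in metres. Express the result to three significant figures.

H_L ≈ 188 m

V = 4Q/(πD²) = 3.117 m/s; V²/2g = 0.4951 m
Re = 4.17×10^5, ε/D = 0.00195 → f = 0.02385 (Swamee-Jain)
Major: h_f = f(L/D)·V²/2g = 0.02385·15489·0.4951 = 182.9 m
Minor: ΣK = 10.0; h_m = ΣK·V²/2g = 4.966 m
Total H_L = 182.9 + 4.966 = 187.9 m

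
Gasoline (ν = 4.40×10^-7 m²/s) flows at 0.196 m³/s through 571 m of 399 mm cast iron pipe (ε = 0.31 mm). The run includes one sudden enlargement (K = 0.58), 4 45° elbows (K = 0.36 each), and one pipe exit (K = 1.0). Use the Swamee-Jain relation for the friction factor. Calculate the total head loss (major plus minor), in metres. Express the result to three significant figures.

H_L ≈ 3.75 m

V = 4Q/(πD²) = 1.568 m/s; V²/2g = 0.1252 m
Re = 1.42×10^6, ε/D = 7.77×10^-4 → f = 0.01882 (Swamee-Jain)
Major: h_f = f(L/D)·V²/2g = 0.01882·1431·0.1252 = 3.373 m
Minor: ΣK = 3.02; h_m = ΣK·V²/2g = 0.3782 m
Total H_L = 3.373 + 0.3782 = 3.751 m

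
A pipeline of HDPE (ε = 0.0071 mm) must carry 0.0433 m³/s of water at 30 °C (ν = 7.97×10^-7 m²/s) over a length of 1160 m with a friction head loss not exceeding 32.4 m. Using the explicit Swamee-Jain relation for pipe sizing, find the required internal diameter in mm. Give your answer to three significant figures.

D ≈ 152 mm

Swamee-Jain (Type III): D = 0.66·[ε^1.25·(LQ²/(gh_f))^4.75 + ν·Q^9.4·(L/(gh_f))^5.2]^0.04
LQ²/(gh_f) = 0.006843; L/(gh_f) = 3.650
Term 1 = ε^1.25·(…)^4.75 = 1.91×10^-17; Term 2 = ν·Q^9.4·(…)^5.2 = 1.02×10^-16
D = 0.66·(1.91×10^-17 + 1.02×10^-16)^0.04 = 0.1524 m = 152 mm
Check: V = 2.38 m/s, Re = 4.54×10^5, f = 0.01398, h_f = 30.6 m ≈ 32.4 m ✓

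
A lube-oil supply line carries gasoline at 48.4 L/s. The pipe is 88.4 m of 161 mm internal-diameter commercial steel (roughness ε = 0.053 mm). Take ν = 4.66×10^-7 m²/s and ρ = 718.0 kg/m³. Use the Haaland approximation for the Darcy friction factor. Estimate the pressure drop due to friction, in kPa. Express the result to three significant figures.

Δp ≈ 17.8 kPa

V = 4Q/(πD²) = 4·0.0484/(π·0.161²) = 2.377 m/s
Re = VD/ν = 2.377·0.161/4.66×10^-7 = 8.21×10^5 → turbulent
ε/D = 0.053/161 = 3.29×10^-4
Haaland: f = 0.01598
h_f = f(L/D)V²/(2g) = 0.01598·(88.4/0.161)·2.377²/(2·9.81) = 2.528 m
Δp = ρg·h_f = 718.0·9.81·2.528 = 17.80 kPa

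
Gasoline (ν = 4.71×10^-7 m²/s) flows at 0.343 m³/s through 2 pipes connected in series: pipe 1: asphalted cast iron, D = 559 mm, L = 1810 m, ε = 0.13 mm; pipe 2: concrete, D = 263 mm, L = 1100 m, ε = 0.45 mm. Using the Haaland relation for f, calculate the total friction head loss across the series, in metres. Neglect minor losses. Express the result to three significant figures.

H ≈ 197 m

Pipe 1: V = 1.398 m/s, Re = 1.66×10^6, ε/D = 2.33×10^-4, f = 0.01466, h_1 = f(L/D)V²/2g = 4.727 m
Pipe 2: V = 6.314 m/s, Re = 3.53×10^6, ε/D = 0.00171, f = 0.02258, h_2 = f(L/D)V²/2g = 191.8 m
Series → Q common, losses add: H = Σh = 196.6 m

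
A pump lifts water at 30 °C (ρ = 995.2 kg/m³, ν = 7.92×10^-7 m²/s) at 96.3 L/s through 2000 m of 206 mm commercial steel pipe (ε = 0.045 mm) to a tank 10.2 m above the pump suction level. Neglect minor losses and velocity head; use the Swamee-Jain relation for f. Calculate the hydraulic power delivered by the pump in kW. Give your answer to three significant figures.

P_hyd ≈ 68.7 kW

V = 4Q/(πD²) = 2.889 m/s; Re = 7.52×10^5; ε/D = 2.18×10^-4; f = 0.01522
h_f = f(L/D)V²/2g = 62.88 m
Total head H = z + h_f = 10.2 + 62.88 = 73.08 m
P_hyd = ρgQH = 995.2·9.81·0.0963·73.08 = 68.71 kW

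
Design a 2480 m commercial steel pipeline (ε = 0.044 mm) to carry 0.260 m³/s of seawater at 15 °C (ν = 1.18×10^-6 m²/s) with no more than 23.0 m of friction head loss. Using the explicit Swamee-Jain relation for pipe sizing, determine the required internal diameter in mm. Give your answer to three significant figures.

Swamee-Jain (Type III): D = 0.66·[ε^1.25·(LQ²/(gh_f))^4.75 + ν·Q^9.4·(L/(gh_f))^5.2]^0.04
LQ²/(gh_f) = 0.7430; L/(gh_f) = 10.99
Term 1 = ε^1.25·(…)^4.75 = 8.74×10^-7; Term 2 = ν·Q^9.4·(…)^5.2 = 9.69×10^-7
D = 0.66·(8.74×10^-7 + 9.69×10^-7)^0.04 = 0.3892 m = 389 mm
Check: V = 2.19 m/s, Re = 7.21×10^5, f = 0.01409, h_f = 21.9 m ≈ 23.0 m ✓

D ≈ 389 mm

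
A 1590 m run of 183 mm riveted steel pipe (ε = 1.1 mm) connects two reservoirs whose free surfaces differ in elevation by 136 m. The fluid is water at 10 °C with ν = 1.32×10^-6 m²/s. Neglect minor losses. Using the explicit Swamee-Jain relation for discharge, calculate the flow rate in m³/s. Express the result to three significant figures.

Swamee-Jain (Type II): Q = -0.965·√(gD⁵h_f/L)·ln[ε/(3.7D) + √(3.17ν²L/(gD³h_f))]
√(gD⁵h_f/L) = √(9.81·0.183⁵·136/1590) = 0.01312
ε/(3.7D) = 0.00162; √(3.17ν²L/(gD³h_f)) = 3.28×10^-5
Q = -0.965·0.01312·ln(0.001657) = 0.08108 m³/s
Check: V = 3.08 m/s, Re = 4.27×10^5, f = 0.03243, h_f = 136 m ≈ 136 m ✓

Q ≈ 0.0811 m³/s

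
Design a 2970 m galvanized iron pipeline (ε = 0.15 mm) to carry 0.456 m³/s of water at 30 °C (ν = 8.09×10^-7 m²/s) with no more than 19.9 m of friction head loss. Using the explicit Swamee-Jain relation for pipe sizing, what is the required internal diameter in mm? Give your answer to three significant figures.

D ≈ 532 mm

Swamee-Jain (Type III): D = 0.66·[ε^1.25·(LQ²/(gh_f))^4.75 + ν·Q^9.4·(L/(gh_f))^5.2]^0.04
LQ²/(gh_f) = 3.163; L/(gh_f) = 15.21
Term 1 = ε^1.25·(…)^4.75 = 0.00394; Term 2 = ν·Q^9.4·(…)^5.2 = 7.08×10^-4
D = 0.66·(0.00394 + 7.08×10^-4)^0.04 = 0.5324 m = 532 mm
Check: V = 2.05 m/s, Re = 1.35×10^6, f = 0.01540, h_f = 18.4 m ≈ 19.9 m ✓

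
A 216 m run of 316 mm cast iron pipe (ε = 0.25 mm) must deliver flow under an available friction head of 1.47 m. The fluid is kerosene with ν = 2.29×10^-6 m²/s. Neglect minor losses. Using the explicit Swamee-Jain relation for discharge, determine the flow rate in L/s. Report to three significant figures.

Q ≈ 113 L/s

Swamee-Jain (Type II): Q = -0.965·√(gD⁵h_f/L)·ln[ε/(3.7D) + √(3.17ν²L/(gD³h_f))]
√(gD⁵h_f/L) = √(9.81·0.316⁵·1.47/216) = 0.01450
ε/(3.7D) = 2.14×10^-4; √(3.17ν²L/(gD³h_f)) = 8.88×10^-5
Q = -0.965·0.01450·ln(3.027×10^-4) = 0.1134 m³/s
Check: V = 1.45 m/s, Re = 2.00×10^5, f = 0.02033, h_f = 1.48 m ≈ 1.47 m ✓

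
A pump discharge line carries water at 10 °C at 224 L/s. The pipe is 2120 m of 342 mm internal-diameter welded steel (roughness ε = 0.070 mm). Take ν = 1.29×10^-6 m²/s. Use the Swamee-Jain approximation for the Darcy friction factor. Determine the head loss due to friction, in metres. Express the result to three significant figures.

h_f ≈ 28.6 m

V = 4Q/(πD²) = 4·0.224/(π·0.342²) = 2.438 m/s
Re = VD/ν = 2.438·0.342/1.29×10^-6 = 6.46×10^5 → turbulent
ε/D = 0.070/342 = 2.05×10^-4
Swamee-Jain: f = 0.01524
h_f = f(L/D)V²/(2g) = 0.01524·(2120/0.342)·2.438²/(2·9.81) = 28.63 m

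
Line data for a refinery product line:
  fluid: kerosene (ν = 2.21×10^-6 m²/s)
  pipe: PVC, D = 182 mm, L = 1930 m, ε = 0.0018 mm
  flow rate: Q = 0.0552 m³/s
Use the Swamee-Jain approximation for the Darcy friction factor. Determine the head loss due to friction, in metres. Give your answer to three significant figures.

V = 4Q/(πD²) = 4·0.0552/(π·0.182²) = 2.122 m/s
Re = VD/ν = 2.122·0.182/2.21×10^-6 = 1.75×10^5 → turbulent
ε/D = 0.0018/182 = 9.89×10^-6
Swamee-Jain: f = 0.01603
h_f = f(L/D)V²/(2g) = 0.01603·(1930/0.182)·2.122²/(2·9.81) = 39.01 m

h_f ≈ 39.0 m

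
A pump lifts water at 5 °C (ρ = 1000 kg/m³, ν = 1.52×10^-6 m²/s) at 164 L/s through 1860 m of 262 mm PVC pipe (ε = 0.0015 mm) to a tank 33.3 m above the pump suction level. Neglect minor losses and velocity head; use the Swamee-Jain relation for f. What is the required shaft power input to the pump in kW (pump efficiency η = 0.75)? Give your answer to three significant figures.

P_shaft ≈ 165 kW

V = 4Q/(πD²) = 3.042 m/s; Re = 5.24×10^5; ε/D = 5.73×10^-6; f = 0.01308
h_f = f(L/D)V²/2g = 43.78 m
Total head H = z + h_f = 33.3 + 43.78 = 77.08 m
P_hyd = ρgQH = 1000·9.81·0.164·77.08 = 124.0 kW
P_shaft = P_hyd/η = 124.0/0.75 = 165.3 kW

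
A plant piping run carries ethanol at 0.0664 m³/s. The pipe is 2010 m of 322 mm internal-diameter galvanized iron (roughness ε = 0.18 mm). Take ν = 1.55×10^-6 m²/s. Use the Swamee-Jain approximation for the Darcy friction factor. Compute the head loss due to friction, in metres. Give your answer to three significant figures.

V = 4Q/(πD²) = 4·0.0664/(π·0.322²) = 0.8154 m/s
Re = VD/ν = 0.8154·0.322/1.55×10^-6 = 1.69×10^5 → turbulent
ε/D = 0.18/322 = 5.59×10^-4
Swamee-Jain: f = 0.01952
h_f = f(L/D)V²/(2g) = 0.01952·(2010/0.322)·0.8154²/(2·9.81) = 4.130 m

h_f ≈ 4.13 m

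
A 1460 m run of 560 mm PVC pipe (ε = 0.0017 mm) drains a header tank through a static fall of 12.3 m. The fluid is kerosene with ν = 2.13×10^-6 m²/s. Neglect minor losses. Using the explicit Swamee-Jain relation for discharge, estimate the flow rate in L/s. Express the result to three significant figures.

Q ≈ 673 L/s

Swamee-Jain (Type II): Q = -0.965·√(gD⁵h_f/L)·ln[ε/(3.7D) + √(3.17ν²L/(gD³h_f))]
√(gD⁵h_f/L) = √(9.81·0.560⁵·12.3/1460) = 0.06747
ε/(3.7D) = 8.20×10^-7; √(3.17ν²L/(gD³h_f)) = 3.15×10^-5
Q = -0.965·0.06747·ln(3.230×10^-5) = 0.6732 m³/s
Check: V = 2.73 m/s, Re = 7.19×10^5, f = 0.01234, h_f = 12.3 m ≈ 12.3 m ✓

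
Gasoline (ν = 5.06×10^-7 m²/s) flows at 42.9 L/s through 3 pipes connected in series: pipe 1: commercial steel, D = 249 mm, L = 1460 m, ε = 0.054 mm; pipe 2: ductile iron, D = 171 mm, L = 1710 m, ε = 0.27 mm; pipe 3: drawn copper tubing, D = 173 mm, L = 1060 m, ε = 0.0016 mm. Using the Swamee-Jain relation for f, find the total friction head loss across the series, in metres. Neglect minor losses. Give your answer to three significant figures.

Pipe 1: V = 0.8810 m/s, Re = 4.34×10^5, ε/D = 2.17×10^-4, f = 0.01586, h_1 = f(L/D)V²/2g = 3.679 m
Pipe 2: V = 1.868 m/s, Re = 6.31×10^5, ε/D = 0.00158, f = 0.02246, h_2 = f(L/D)V²/2g = 39.95 m
Pipe 3: V = 1.825 m/s, Re = 6.24×10^5, ε/D = 9.25×10^-6, f = 0.01276, h_3 = f(L/D)V²/2g = 13.27 m
Series → Q common, losses add: H = Σh = 56.90 m

H ≈ 56.9 m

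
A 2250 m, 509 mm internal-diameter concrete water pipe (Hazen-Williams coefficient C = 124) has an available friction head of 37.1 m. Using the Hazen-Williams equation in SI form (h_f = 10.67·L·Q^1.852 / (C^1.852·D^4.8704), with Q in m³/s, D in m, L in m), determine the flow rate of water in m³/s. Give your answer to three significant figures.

Rearranging: Q = [h_f·C^1.852·D^4.8704 / (10.67·L)]^(1/1.852)
Q = [37.1·124^1.852·0.509^4.8704 / (10.67·2250)]^0.540 = 0.6373 m³/s

Q ≈ 0.637 m³/s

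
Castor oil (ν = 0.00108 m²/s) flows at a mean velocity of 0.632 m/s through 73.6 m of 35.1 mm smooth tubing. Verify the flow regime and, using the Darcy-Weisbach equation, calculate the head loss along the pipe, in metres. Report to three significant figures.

h_f ≈ 133 m

Re = VD/ν = 0.632·0.03510/0.00108 = 20.5 → laminar (Re < 2300)
f = 64/Re = 3.116
h_f = f(L/D)V²/(2g) = 3.116·(73.6/0.03510)·0.632²/(2·9.81) = 133.0 m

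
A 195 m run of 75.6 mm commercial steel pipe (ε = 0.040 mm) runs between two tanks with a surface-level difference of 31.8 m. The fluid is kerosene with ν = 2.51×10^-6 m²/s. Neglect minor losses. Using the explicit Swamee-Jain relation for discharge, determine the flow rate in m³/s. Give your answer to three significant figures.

Q ≈ 0.0155 m³/s

Swamee-Jain (Type II): Q = -0.965·√(gD⁵h_f/L)·ln[ε/(3.7D) + √(3.17ν²L/(gD³h_f))]
√(gD⁵h_f/L) = √(9.81·0.0756⁵·31.8/195) = 0.001988
ε/(3.7D) = 1.43×10^-4; √(3.17ν²L/(gD³h_f)) = 1.70×10^-4
Q = -0.965·0.001988·ln(3.130×10^-4) = 0.01548 m³/s
Check: V = 3.45 m/s, Re = 1.04×10^5, f = 0.02044, h_f = 32.0 m ≈ 31.8 m ✓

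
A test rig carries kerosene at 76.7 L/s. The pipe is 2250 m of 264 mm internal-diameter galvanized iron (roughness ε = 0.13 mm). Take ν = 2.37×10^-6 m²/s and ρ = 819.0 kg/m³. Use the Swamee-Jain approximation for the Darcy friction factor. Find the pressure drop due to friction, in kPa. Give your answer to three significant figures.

Δp ≈ 133 kPa

V = 4Q/(πD²) = 4·0.0767/(π·0.264²) = 1.401 m/s
Re = VD/ν = 1.401·0.264/2.37×10^-6 = 1.56×10^5 → turbulent
ε/D = 0.13/264 = 4.92×10^-4
Swamee-Jain: f = 0.01935
h_f = f(L/D)V²/(2g) = 0.01935·(2250/0.264)·1.401²/(2·9.81) = 16.51 m
Δp = ρg·h_f = 819.0·9.81·16.51 = 132.6 kPa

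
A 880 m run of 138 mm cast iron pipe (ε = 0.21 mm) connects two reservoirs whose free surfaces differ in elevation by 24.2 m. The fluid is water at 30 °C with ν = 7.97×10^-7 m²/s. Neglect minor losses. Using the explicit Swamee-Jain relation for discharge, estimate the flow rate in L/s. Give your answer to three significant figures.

Q ≈ 27.2 L/s

Swamee-Jain (Type II): Q = -0.965·√(gD⁵h_f/L)·ln[ε/(3.7D) + √(3.17ν²L/(gD³h_f))]
√(gD⁵h_f/L) = √(9.81·0.138⁵·24.2/880) = 0.003675
ε/(3.7D) = 4.11×10^-4; √(3.17ν²L/(gD³h_f)) = 5.33×10^-5
Q = -0.965·0.003675·ln(4.646×10^-4) = 0.02721 m³/s
Check: V = 1.82 m/s, Re = 3.15×10^5, f = 0.02265, h_f = 24.4 m ≈ 24.2 m ✓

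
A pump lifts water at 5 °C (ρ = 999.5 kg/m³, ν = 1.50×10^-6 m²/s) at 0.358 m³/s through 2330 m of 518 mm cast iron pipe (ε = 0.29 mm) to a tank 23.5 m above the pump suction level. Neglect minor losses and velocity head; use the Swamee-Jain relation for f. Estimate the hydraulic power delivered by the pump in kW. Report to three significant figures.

P_hyd ≈ 124 kW

V = 4Q/(πD²) = 1.699 m/s; Re = 5.87×10^5; ε/D = 5.60×10^-4; f = 0.01801
h_f = f(L/D)V²/2g = 11.92 m
Total head H = z + h_f = 23.5 + 11.92 = 35.42 m
P_hyd = ρgQH = 999.5·9.81·0.358·35.42 = 124.3 kW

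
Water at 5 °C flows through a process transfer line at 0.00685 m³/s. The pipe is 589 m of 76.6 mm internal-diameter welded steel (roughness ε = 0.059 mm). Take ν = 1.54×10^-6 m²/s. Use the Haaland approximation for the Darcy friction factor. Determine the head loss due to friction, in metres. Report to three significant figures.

h_f ≈ 18.9 m

V = 4Q/(πD²) = 4·0.00685/(π·0.0766²) = 1.486 m/s
Re = VD/ν = 1.486·0.0766/1.54×10^-6 = 7.39×10^4 → turbulent
ε/D = 0.059/76.6 = 7.70×10^-4
Haaland: f = 0.02187
h_f = f(L/D)V²/(2g) = 0.02187·(589/0.0766)·1.486²/(2·9.81) = 18.94 m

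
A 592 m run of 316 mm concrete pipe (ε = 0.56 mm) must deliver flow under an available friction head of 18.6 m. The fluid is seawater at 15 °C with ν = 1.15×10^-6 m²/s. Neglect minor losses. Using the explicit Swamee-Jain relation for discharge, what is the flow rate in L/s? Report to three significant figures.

Swamee-Jain (Type II): Q = -0.965·√(gD⁵h_f/L)·ln[ε/(3.7D) + √(3.17ν²L/(gD³h_f))]
√(gD⁵h_f/L) = √(9.81·0.316⁵·18.6/592) = 0.03116
ε/(3.7D) = 4.79×10^-4; √(3.17ν²L/(gD³h_f)) = 2.08×10^-5
Q = -0.965·0.03116·ln(4.997×10^-4) = 0.2286 m³/s
Check: V = 2.91 m/s, Re = 8.01×10^5, f = 0.02303, h_f = 18.7 m ≈ 18.6 m ✓

Q ≈ 229 L/s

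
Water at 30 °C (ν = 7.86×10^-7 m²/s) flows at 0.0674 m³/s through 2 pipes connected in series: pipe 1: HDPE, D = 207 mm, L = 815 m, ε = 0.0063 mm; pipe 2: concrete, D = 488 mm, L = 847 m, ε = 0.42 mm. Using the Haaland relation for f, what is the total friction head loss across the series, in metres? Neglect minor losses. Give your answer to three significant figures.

H ≈ 11.0 m

Pipe 1: V = 2.003 m/s, Re = 5.27×10^5, ε/D = 3.04×10^-5, f = 0.01332, h_1 = f(L/D)V²/2g = 10.72 m
Pipe 2: V = 0.3604 m/s, Re = 2.24×10^5, ε/D = 8.61×10^-4, f = 0.02021, h_2 = f(L/D)V²/2g = 0.2321 m
Series → Q common, losses add: H = Σh = 10.95 m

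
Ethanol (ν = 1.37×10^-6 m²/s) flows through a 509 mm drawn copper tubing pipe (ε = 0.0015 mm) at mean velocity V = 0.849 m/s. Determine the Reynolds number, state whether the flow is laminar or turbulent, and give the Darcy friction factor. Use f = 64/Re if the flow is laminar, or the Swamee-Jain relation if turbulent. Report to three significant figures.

Re ≈ 3.15×10^5; turbulent; f ≈ 0.0143

Re = VD/ν = 0.8490·0.509/1.37×10^-6 = 3.15×10^5
Re > 4000 → turbulent; ε/D = 2.95×10^-6
Swamee-Jain: f = 0.01428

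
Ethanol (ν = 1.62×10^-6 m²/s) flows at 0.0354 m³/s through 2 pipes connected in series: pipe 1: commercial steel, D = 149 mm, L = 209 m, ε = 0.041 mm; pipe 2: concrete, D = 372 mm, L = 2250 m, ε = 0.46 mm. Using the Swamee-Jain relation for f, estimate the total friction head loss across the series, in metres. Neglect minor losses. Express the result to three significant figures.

Pipe 1: V = 2.030 m/s, Re = 1.87×10^5, ε/D = 2.75×10^-4, f = 0.01778, h_1 = f(L/D)V²/2g = 5.239 m
Pipe 2: V = 0.3257 m/s, Re = 7.48×10^4, ε/D = 0.00124, f = 0.02375, h_2 = f(L/D)V²/2g = 0.7768 m
Series → Q common, losses add: H = Σh = 6.016 m

H ≈ 6.02 m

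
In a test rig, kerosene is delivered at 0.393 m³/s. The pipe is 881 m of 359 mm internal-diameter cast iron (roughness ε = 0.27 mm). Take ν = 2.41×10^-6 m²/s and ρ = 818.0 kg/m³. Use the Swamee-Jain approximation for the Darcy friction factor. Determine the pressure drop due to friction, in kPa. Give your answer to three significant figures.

V = 4Q/(πD²) = 4·0.393/(π·0.359²) = 3.883 m/s
Re = VD/ν = 3.883·0.359/2.41×10^-6 = 5.78×10^5 → turbulent
ε/D = 0.27/359 = 7.52×10^-4
Swamee-Jain: f = 0.01909
h_f = f(L/D)V²/(2g) = 0.01909·(881/0.359)·3.883²/(2·9.81) = 36.00 m
Δp = ρg·h_f = 818.0·9.81·36.00 = 288.9 kPa

Δp ≈ 289 kPa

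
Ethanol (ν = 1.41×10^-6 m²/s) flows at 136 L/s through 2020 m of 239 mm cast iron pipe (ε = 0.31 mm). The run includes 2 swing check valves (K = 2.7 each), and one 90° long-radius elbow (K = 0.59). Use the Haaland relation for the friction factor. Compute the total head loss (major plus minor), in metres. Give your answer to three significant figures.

V = 4Q/(πD²) = 3.031 m/s; V²/2g = 0.4684 m
Re = 5.14×10^5, ε/D = 0.00130 → f = 0.02141 (Haaland)
Major: h_f = f(L/D)·V²/2g = 0.02141·8452·0.4684 = 84.74 m
Minor: ΣK = 5.99; h_m = ΣK·V²/2g = 2.806 m
Total H_L = 84.74 + 2.806 = 87.55 m

H_L ≈ 87.5 m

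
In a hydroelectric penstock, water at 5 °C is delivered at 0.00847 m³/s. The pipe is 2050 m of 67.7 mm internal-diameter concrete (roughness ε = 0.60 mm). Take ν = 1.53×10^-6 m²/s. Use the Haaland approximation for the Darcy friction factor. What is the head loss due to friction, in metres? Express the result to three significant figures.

h_f ≈ 317 m

V = 4Q/(πD²) = 4·0.00847/(π·0.0677²) = 2.353 m/s
Re = VD/ν = 2.353·0.0677/1.53×10^-6 = 1.04×10^5 → turbulent
ε/D = 0.60/67.7 = 0.00886
Haaland: f = 0.03705
h_f = f(L/D)V²/(2g) = 0.03705·(2050/0.0677)·2.353²/(2·9.81) = 316.6 m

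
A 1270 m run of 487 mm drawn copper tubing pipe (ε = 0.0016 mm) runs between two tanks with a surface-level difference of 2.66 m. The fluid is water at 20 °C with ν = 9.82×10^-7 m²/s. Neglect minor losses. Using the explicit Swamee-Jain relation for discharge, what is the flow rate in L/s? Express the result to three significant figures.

Q ≈ 234 L/s

Swamee-Jain (Type II): Q = -0.965·√(gD⁵h_f/L)·ln[ε/(3.7D) + √(3.17ν²L/(gD³h_f))]
√(gD⁵h_f/L) = √(9.81·0.487⁵·2.66/1270) = 0.02372
ε/(3.7D) = 8.88×10^-7; √(3.17ν²L/(gD³h_f)) = 3.59×10^-5
Q = -0.965·0.02372·ln(3.678×10^-5) = 0.2338 m³/s
Check: V = 1.25 m/s, Re = 6.22×10^5, f = 0.01265, h_f = 2.65 m ≈ 2.66 m ✓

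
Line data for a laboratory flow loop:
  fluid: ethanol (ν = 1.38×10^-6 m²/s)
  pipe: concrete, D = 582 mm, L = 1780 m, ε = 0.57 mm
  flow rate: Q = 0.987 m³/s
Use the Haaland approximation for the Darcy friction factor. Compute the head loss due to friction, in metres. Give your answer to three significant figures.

h_f ≈ 42.4 m

V = 4Q/(πD²) = 4·0.987/(π·0.582²) = 3.710 m/s
Re = VD/ν = 3.710·0.582/1.38×10^-6 = 1.56×10^6 → turbulent
ε/D = 0.57/582 = 9.79×10^-4
Haaland: f = 0.01975
h_f = f(L/D)V²/(2g) = 0.01975·(1780/0.582)·3.710²/(2·9.81) = 42.38 m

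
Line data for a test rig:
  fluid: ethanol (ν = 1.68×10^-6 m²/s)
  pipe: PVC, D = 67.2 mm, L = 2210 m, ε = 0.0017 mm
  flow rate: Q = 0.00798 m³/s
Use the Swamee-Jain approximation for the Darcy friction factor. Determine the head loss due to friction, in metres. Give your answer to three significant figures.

V = 4Q/(πD²) = 4·0.00798/(π·0.0672²) = 2.250 m/s
Re = VD/ν = 2.250·0.0672/1.68×10^-6 = 9.00×10^4 → turbulent
ε/D = 0.0017/67.2 = 2.53×10^-5
Swamee-Jain: f = 0.01841
h_f = f(L/D)V²/(2g) = 0.01841·(2210/0.0672)·2.250²/(2·9.81) = 156.2 m

h_f ≈ 156 m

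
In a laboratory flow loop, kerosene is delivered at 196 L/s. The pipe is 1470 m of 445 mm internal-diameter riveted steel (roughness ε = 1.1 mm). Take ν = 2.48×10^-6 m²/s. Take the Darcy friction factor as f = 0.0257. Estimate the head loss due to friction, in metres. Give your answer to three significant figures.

h_f ≈ 6.87 m

V = 4Q/(πD²) = 4·0.196/(π·0.445²) = 1.260 m/s
h_f = f(L/D)V²/(2g) = 0.02570·(1470/0.445)·1.260²/(2·9.81) = 6.872 m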